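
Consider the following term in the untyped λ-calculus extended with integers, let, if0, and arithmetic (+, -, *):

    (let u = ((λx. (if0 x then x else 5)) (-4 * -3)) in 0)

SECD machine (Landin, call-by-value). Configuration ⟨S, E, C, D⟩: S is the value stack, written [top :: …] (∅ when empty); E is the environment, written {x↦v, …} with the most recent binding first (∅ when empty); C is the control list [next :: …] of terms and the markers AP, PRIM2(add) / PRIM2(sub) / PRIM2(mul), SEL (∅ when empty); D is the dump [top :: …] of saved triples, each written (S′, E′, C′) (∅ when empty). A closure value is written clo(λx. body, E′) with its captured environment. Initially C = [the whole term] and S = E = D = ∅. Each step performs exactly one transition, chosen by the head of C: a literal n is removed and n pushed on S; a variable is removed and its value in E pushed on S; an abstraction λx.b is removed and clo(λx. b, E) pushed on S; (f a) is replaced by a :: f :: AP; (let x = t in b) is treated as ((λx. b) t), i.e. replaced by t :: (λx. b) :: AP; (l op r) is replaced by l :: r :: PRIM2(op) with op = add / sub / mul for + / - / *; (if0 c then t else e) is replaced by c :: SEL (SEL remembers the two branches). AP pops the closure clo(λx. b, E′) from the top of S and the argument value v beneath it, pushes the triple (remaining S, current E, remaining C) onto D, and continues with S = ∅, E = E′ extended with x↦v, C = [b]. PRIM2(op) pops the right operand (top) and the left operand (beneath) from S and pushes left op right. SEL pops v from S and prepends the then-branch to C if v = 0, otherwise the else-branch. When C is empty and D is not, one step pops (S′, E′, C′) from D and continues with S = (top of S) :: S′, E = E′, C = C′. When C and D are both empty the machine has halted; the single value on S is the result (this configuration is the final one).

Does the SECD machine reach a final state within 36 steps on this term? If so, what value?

Answer: 0

Machine steps:
[0] ⟨S=∅; E=∅; C=[(let u = ((λx. (if0 x then x else 5)) (-4 * -3)) in 0)]; D=∅⟩
[1] ⟨S=∅; E=∅; C=[((λx. (if0 x then x else 5)) (-4 * -3)) :: (λu. 0) :: AP]; D=∅⟩
[2] ⟨S=∅; E=∅; C=[(-4 * -3) :: (λx. (if0 x then x else 5)) :: AP :: (λu. 0) :: AP]; D=∅⟩
[3] ⟨S=∅; E=∅; C=[-4 :: -3 :: PRIM2(mul) :: (λx. (if0 x then x else 5)) :: AP :: (λu. 0) :: AP]; D=∅⟩
[4] ⟨S=[-4]; E=∅; C=[-3 :: PRIM2(mul) :: (λx. (if0 x then x else 5)) :: AP :: (λu. 0) :: AP]; D=∅⟩
[5] ⟨S=[-3 :: -4]; E=∅; C=[PRIM2(mul) :: (λx. (if0 x then x else 5)) :: AP :: (λu. 0) :: AP]; D=∅⟩
[6] ⟨S=[12]; E=∅; C=[(λx. (if0 x then x else 5)) :: AP :: (λu. 0) :: AP]; D=∅⟩
[7] ⟨S=[clo(λx. (if0 x then x else 5), ∅) :: 12]; E=∅; C=[AP :: (λu. 0) :: AP]; D=∅⟩
[8] ⟨S=∅; E={x↦12}; C=[(if0 x then x else 5)]; D=[(∅, ∅, [(λu. 0) :: AP])]⟩
[9] ⟨S=∅; E={x↦12}; C=[x :: SEL]; D=[(∅, ∅, [(λu. 0) :: AP])]⟩
[10] ⟨S=[12]; E={x↦12}; C=[SEL]; D=[(∅, ∅, [(λu. 0) :: AP])]⟩
[11] ⟨S=∅; E={x↦12}; C=[5]; D=[(∅, ∅, [(λu. 0) :: AP])]⟩
[12] ⟨S=[5]; E={x↦12}; C=∅; D=[(∅, ∅, [(λu. 0) :: AP])]⟩
[13] ⟨S=[5]; E=∅; C=[(λu. 0) :: AP]; D=∅⟩
[14] ⟨S=[clo(λu. 0, ∅) :: 5]; E=∅; C=[AP]; D=∅⟩
[15] ⟨S=∅; E={u↦5}; C=[0]; D=[(∅, ∅, ∅)]⟩
[16] ⟨S=[0]; E={u↦5}; C=∅; D=[(∅, ∅, ∅)]⟩
[17] ⟨S=[0]; E=∅; C=∅; D=∅⟩
→ final value 0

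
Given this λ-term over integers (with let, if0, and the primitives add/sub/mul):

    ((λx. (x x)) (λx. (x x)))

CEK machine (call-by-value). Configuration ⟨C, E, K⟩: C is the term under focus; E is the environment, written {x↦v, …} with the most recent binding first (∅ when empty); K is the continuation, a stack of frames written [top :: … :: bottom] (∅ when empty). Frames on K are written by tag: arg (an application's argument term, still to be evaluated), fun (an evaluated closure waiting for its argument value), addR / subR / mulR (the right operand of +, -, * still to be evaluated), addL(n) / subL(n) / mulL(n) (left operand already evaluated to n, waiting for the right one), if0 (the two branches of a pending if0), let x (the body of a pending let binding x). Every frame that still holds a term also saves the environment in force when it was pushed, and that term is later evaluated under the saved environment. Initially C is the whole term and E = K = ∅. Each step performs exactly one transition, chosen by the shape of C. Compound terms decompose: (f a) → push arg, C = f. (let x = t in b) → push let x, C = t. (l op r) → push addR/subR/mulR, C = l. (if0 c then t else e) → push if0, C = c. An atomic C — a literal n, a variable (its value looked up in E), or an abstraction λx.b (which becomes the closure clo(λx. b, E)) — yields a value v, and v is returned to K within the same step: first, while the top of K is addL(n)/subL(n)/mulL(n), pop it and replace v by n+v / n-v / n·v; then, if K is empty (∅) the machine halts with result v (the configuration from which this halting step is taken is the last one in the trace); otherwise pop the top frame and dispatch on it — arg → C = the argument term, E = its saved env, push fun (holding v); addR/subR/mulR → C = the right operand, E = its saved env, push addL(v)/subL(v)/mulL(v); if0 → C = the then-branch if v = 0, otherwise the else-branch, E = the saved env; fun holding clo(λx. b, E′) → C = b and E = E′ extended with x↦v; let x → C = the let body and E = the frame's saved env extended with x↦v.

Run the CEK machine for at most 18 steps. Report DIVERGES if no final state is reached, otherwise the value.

t=0: ⟨C=((λx. (x x)) (λx. (x x))); E=∅; K=∅⟩
t=1: ⟨C=(λx. (x x)); E=∅; K=[arg]⟩
t=2: ⟨C=(λx. (x x)); E=∅; K=[fun]⟩
t=3: ⟨C=(x x); E={x↦clo(λx. (x x), ∅)}; K=∅⟩
t=4: ⟨C=x; E={x↦clo(λx. (x x), ∅)}; K=[arg]⟩
t=5: ⟨C=x; E={x↦clo(λx. (x x), ∅)}; K=[fun]⟩
… configuration repeats with period 3 (steps 3–5 recur indefinitely) …

Answer: DIVERGES (no final state within 18 steps)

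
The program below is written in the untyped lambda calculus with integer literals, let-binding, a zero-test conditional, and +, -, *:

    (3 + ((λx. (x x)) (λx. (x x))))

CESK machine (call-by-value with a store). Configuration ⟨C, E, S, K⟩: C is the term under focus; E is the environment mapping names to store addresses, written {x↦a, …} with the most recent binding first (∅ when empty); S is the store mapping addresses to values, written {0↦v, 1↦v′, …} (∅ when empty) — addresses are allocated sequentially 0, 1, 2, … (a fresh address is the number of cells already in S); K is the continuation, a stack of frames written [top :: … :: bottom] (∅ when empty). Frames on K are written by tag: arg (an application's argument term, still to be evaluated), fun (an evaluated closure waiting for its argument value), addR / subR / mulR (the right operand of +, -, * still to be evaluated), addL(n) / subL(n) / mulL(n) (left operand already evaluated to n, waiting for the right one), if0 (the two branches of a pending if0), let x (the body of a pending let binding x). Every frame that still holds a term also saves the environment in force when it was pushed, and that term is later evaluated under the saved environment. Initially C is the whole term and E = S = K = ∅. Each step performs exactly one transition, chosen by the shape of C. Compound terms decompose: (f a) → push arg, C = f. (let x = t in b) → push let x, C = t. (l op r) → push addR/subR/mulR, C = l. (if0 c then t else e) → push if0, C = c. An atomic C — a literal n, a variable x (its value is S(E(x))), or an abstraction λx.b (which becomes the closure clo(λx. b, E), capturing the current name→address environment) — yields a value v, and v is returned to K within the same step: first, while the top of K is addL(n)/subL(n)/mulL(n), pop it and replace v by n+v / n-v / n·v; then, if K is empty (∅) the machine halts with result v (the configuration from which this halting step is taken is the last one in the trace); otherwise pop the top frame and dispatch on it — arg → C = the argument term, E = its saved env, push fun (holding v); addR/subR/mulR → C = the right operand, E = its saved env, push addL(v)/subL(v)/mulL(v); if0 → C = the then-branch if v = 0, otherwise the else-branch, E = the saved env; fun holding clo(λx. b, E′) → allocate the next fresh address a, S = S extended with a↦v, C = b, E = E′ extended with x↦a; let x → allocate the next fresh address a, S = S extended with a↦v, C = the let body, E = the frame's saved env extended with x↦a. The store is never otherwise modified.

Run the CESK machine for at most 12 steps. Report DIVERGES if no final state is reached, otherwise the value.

Answer: DIVERGES (no final state within 12 steps)

Derivation:
t=0: [C=(3 + ((λx. (x x)) (λx. (x x)))) | E=∅ | S=∅ | K=∅]
t=1: [C=3 | E=∅ | S=∅ | K=[addR]]
t=2: [C=((λx. (x x)) (λx. (x x))) | E=∅ | S=∅ | K=[addL(3)]]
t=3: [C=(λx. (x x)) | E=∅ | S=∅ | K=[arg :: addL(3)]]
t=4: [C=(λx. (x x)) | E=∅ | S=∅ | K=[fun :: addL(3)]]
t=5: [C=(x x) | E={x↦0} | S={0↦clo(λx. (x x), ∅)} | K=[addL(3)]]
t=6: [C=x | E={x↦0} | S={0↦clo(λx. (x x), ∅)} | K=[arg :: addL(3)]]
t=7: [C=x | E={x↦0} | S={0↦clo(λx. (x x), ∅)} | K=[fun :: addL(3)]]
t=8: [C=(x x) | E={x↦1} | S={0↦clo(λx. (x x), ∅), 1↦clo(λx. (x x), ∅)} | K=[addL(3)]]
t=9: [C=x | E={x↦1} | S={0↦clo(λx. (x x), ∅), 1↦clo(λx. (x x), ∅)} | K=[arg :: addL(3)]]
t=10: [C=x | E={x↦1} | S={0↦clo(λx. (x x), ∅), 1↦clo(λx. (x x), ∅)} | K=[fun :: addL(3)]]
t=11: [C=(x x) | E={x↦2} | S={0↦clo(λx. (x x), ∅), 1↦clo(λx. (x x), ∅), 2↦clo(λx. (x x), ∅)} | K=[addL(3)]]
t=12: [C=x | E={x↦2} | S={0↦clo(λx. (x x), ∅), 1↦clo(λx. (x x), ∅), 2↦clo(λx. (x x), ∅)} | K=[arg :: addL(3)]]
→ 12 transitions taken and the configuration is still not final: no result within 12 steps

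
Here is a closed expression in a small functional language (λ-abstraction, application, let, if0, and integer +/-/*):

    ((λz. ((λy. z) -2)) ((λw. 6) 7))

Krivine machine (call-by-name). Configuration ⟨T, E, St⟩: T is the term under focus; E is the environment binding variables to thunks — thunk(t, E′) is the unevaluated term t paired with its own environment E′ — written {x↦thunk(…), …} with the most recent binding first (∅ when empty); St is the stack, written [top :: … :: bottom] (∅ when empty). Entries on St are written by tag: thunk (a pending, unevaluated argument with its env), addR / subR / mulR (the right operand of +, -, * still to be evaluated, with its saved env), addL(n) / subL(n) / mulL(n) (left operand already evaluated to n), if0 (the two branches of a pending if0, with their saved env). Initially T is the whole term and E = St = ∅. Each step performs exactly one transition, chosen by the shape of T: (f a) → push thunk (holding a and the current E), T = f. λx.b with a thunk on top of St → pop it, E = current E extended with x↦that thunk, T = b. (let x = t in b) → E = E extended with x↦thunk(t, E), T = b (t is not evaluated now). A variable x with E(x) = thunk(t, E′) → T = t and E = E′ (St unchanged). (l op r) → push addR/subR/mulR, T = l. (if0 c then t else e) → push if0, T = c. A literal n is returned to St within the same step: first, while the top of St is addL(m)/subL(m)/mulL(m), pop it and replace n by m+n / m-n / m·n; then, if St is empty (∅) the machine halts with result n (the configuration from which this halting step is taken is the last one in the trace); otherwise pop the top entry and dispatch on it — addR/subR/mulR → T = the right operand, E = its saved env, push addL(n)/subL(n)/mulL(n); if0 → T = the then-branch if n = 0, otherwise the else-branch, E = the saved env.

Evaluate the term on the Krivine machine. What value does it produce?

Answer: 6

Execution trace:
0. [T=((λz. ((λy. z) -2)) ((λw. 6) 7)) | E=∅ | St=∅]
1. [T=(λz. ((λy. z) -2)) | E=∅ | St=[thunk]]
2. [T=((λy. z) -2) | E={z↦thunk(((λw. 6) 7), ∅)} | St=∅]
3. [T=(λy. z) | E={z↦thunk(((λw. 6) 7), ∅)} | St=[thunk]]
4. [T=z | E={y↦thunk(-2, {z↦thunk(((λw. 6) 7), ∅)}), z↦thunk(((λw. 6) 7), ∅)} | St=∅]
5. [T=((λw. 6) 7) | E=∅ | St=∅]
6. [T=(λw. 6) | E=∅ | St=[thunk]]
7. [T=6 | E={w↦thunk(7, ∅)} | St=∅]
→ final value 6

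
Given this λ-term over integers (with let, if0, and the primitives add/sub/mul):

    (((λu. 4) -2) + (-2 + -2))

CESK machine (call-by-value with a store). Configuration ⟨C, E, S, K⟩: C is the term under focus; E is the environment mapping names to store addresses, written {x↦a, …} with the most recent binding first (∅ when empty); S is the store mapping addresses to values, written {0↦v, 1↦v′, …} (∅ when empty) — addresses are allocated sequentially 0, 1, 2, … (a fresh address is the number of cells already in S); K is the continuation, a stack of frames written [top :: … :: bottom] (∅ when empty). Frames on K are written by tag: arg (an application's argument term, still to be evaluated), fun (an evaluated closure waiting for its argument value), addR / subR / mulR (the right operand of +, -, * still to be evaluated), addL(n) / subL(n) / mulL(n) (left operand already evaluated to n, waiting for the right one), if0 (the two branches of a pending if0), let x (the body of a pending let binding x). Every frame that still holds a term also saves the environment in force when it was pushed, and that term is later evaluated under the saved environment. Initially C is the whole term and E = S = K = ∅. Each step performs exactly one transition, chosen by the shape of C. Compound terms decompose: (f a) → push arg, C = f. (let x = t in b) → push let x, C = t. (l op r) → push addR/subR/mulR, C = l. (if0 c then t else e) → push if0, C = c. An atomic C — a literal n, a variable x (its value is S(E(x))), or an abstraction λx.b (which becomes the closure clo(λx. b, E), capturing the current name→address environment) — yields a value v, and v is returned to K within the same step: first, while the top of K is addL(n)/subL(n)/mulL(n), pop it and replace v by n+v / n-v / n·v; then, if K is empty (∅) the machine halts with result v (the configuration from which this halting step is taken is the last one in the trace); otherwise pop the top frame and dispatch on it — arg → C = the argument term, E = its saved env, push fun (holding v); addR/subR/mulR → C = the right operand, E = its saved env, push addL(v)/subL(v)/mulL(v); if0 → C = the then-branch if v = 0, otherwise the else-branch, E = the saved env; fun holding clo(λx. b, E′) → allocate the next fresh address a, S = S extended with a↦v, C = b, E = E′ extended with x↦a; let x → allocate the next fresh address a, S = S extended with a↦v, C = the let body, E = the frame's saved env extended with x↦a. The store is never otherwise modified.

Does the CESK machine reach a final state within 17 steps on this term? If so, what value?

t=0: [C=(((λu. 4) -2) + (-2 + -2)) | E=∅ | S=∅ | K=∅]
t=1: [C=((λu. 4) -2) | E=∅ | S=∅ | K=[addR]]
t=2: [C=(λu. 4) | E=∅ | S=∅ | K=[arg :: addR]]
t=3: [C=-2 | E=∅ | S=∅ | K=[fun :: addR]]
t=4: [C=4 | E={u↦0} | S={0↦-2} | K=[addR]]
t=5: [C=(-2 + -2) | E=∅ | S={0↦-2} | K=[addL(4)]]
t=6: [C=-2 | E=∅ | S={0↦-2} | K=[addR :: addL(4)]]
t=7: [C=-2 | E=∅ | S={0↦-2} | K=[addL(-2) :: addL(4)]]
→ final value 0

Answer: 0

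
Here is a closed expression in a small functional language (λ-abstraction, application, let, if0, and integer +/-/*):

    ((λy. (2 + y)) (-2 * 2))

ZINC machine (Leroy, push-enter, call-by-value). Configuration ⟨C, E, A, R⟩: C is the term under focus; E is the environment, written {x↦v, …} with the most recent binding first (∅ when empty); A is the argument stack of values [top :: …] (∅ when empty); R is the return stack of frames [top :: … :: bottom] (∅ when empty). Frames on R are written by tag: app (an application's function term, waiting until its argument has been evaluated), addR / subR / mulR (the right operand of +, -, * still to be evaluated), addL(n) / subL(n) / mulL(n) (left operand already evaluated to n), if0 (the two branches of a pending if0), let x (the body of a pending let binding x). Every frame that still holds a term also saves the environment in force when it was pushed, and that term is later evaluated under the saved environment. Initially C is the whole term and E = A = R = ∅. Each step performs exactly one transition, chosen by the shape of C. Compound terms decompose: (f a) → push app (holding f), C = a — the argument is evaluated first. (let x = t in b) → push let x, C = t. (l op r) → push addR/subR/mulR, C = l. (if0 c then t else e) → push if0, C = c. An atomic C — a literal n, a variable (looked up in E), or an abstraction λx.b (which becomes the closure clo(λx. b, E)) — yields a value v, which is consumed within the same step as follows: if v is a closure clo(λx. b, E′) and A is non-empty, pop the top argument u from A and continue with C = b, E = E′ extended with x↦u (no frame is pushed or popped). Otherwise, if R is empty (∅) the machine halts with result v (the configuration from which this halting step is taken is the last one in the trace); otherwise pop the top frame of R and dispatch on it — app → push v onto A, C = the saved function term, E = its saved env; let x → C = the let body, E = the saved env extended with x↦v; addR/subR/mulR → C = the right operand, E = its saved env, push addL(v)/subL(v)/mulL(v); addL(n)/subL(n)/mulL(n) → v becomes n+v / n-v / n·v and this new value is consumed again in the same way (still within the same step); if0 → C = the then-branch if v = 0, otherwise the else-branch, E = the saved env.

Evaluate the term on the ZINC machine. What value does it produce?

Answer: -2

Machine steps:
step 0: ⟨C=((λy. (2 + y)) (-2 * 2)); E=∅; A=∅; R=∅⟩
step 1: ⟨C=(-2 * 2); E=∅; A=∅; R=[app]⟩
step 2: ⟨C=-2; E=∅; A=∅; R=[mulR :: app]⟩
step 3: ⟨C=2; E=∅; A=∅; R=[mulL(-2) :: app]⟩
step 4: ⟨C=(λy. (2 + y)); E=∅; A=[-4]; R=∅⟩
step 5: ⟨C=(2 + y); E={y↦-4}; A=∅; R=∅⟩
step 6: ⟨C=2; E={y↦-4}; A=∅; R=[addR]⟩
step 7: ⟨C=y; E={y↦-4}; A=∅; R=[addL(2)]⟩
→ final value -2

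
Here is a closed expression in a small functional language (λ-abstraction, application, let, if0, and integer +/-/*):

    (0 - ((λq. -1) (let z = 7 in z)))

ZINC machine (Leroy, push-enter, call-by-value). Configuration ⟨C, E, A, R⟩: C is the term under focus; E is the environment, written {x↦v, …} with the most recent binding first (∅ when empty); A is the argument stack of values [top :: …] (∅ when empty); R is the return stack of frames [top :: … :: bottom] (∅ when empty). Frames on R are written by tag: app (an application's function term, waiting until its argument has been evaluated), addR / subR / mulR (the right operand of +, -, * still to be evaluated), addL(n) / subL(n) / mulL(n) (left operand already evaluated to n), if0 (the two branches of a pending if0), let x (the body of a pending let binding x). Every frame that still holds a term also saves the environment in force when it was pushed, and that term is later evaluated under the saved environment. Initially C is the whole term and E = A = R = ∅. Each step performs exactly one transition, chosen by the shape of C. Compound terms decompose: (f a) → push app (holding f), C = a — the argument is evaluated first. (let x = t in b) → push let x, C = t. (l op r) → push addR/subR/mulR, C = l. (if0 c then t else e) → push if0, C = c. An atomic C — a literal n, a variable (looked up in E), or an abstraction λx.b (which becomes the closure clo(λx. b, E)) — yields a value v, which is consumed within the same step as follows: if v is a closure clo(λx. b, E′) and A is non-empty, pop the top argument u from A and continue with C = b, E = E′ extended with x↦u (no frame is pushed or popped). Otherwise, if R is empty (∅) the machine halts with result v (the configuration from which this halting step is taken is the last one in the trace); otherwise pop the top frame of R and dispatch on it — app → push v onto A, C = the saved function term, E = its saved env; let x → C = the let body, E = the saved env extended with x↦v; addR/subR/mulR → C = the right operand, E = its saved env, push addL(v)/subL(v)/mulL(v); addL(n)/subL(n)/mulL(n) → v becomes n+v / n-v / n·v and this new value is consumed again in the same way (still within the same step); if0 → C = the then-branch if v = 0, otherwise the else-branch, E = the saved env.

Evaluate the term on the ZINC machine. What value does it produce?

step 0: [C=(0 - ((λq. -1) (let z = 7 in z))) | E=∅ | A=∅ | R=∅]
step 1: [C=0 | E=∅ | A=∅ | R=[subR]]
step 2: [C=((λq. -1) (let z = 7 in z)) | E=∅ | A=∅ | R=[subL(0)]]
step 3: [C=(let z = 7 in z) | E=∅ | A=∅ | R=[app :: subL(0)]]
step 4: [C=7 | E=∅ | A=∅ | R=[let z :: app :: subL(0)]]
step 5: [C=z | E={z↦7} | A=∅ | R=[app :: subL(0)]]
step 6: [C=(λq. -1) | E=∅ | A=[7] | R=[subL(0)]]
step 7: [C=-1 | E={q↦7} | A=∅ | R=[subL(0)]]
→ final value 1

Answer: 1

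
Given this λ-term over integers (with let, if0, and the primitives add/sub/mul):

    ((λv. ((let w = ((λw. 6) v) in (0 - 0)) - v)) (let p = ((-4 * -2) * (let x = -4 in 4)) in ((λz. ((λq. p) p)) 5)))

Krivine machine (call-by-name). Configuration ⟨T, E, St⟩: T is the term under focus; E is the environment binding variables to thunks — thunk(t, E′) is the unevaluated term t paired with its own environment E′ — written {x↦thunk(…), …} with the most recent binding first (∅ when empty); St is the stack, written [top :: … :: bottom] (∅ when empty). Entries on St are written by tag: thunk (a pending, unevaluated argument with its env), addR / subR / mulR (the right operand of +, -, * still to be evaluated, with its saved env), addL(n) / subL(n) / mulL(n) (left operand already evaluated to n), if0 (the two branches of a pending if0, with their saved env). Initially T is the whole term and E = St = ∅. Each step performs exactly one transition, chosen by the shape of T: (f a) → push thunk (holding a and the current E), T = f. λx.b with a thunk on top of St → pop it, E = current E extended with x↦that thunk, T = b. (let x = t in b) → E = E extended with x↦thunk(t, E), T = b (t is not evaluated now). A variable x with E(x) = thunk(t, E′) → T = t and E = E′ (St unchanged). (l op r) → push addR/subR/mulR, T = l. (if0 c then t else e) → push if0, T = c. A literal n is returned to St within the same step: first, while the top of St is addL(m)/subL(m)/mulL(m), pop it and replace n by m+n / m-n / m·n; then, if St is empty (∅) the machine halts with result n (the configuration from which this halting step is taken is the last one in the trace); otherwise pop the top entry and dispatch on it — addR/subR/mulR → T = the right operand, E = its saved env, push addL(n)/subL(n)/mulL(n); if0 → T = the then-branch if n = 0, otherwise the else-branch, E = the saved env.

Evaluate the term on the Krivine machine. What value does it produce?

t=0: ⟨T=((λv. ((let w = ((λw. 6) v) in (0 - 0)) - v)) (let p = ((-4 * -2) * (let x = -4 in 4)) in ((λz. ((λq. p) p)) 5))); E=∅; St=∅⟩
t=1: ⟨T=(λv. ((let w = ((λw. 6) v) in (0 - 0)) - v)); E=∅; St=[thunk]⟩
t=2: ⟨T=((let w = ((λw. 6) v) in (0 - 0)) - v); E={v↦thunk((let p = ((-4 * -2) * (let x = -4 in 4)) in ((λz. ((λq. p) p)) 5)), ∅)}; St=∅⟩
t=3: ⟨T=(let w = ((λw. 6) v) in (0 - 0)); E={v↦thunk((let p = ((-4 * -2) * (let x = -4 in 4)) in ((λz. ((λq. p) p)) 5)), ∅)}; St=[subR]⟩
t=4: ⟨T=(0 - 0); E={w↦thunk(((λw. 6) v), {v↦thunk((let p = ((-4 * -2) * (let x = -4 in 4)) in ((λz. ((λq. p) p)) 5)), ∅)}), v↦thunk((let p = ((-4 * -2) * (let x = -4 in 4)) in ((λz. ((λq. p) p)) 5)), ∅)}; St=[subR]⟩
t=5: ⟨T=0; E={w↦thunk(((λw. 6) v), {v↦thunk((let p = ((-4 * -2) * (let x = -4 in 4)) in ((λz. ((λq. p) p)) 5)), ∅)}), v↦thunk((let p = ((-4 * -2) * (let x = -4 in 4)) in ((λz. ((λq. p) p)) 5)), ∅)}; St=[subR :: subR]⟩
t=6: ⟨T=0; E={w↦thunk(((λw. 6) v), {v↦thunk((let p = ((-4 * -2) * (let x = -4 in 4)) in ((λz. ((λq. p) p)) 5)), ∅)}), v↦thunk((let p = ((-4 * -2) * (let x = -4 in 4)) in ((λz. ((λq. p) p)) 5)), ∅)}; St=[subL(0) :: subR]⟩
t=7: ⟨T=v; E={v↦thunk((let p = ((-4 * -2) * (let x = -4 in 4)) in ((λz. ((λq. p) p)) 5)), ∅)}; St=[subL(0)]⟩
t=8: ⟨T=(let p = ((-4 * -2) * (let x = -4 in 4)) in ((λz. ((λq. p) p)) 5)); E=∅; St=[subL(0)]⟩
t=9: ⟨T=((λz. ((λq. p) p)) 5); E={p↦thunk(((-4 * -2) * (let x = -4 in 4)), ∅)}; St=[subL(0)]⟩
t=10: ⟨T=(λz. ((λq. p) p)); E={p↦thunk(((-4 * -2) * (let x = -4 in 4)), ∅)}; St=[thunk :: subL(0)]⟩
t=11: ⟨T=((λq. p) p); E={z↦thunk(5, {p↦thunk(((-4 * -2) * (let x = -4 in 4)), ∅)}), p↦thunk(((-4 * -2) * (let x = -4 in 4)), ∅)}; St=[subL(0)]⟩
t=12: ⟨T=(λq. p); E={z↦thunk(5, {p↦thunk(((-4 * -2) * (let x = -4 in 4)), ∅)}), p↦thunk(((-4 * -2) * (let x = -4 in 4)), ∅)}; St=[thunk :: subL(0)]⟩
t=13: ⟨T=p; E={q↦thunk(p, {z↦thunk(5, {p↦thunk(((-4 * -2) * (let x = -4 in 4)), ∅)}), p↦thunk(((-4 * -2) * (let x = -4 in 4)), ∅)}), z↦thunk(5, {p↦thunk(((-4 * -2) * (let x = -4 in 4)), ∅)}), p↦thunk(((-4 * -2) * (let x = -4 in 4)), ∅)}; St=[subL(0)]⟩
t=14: ⟨T=((-4 * -2) * (let x = -4 in 4)); E=∅; St=[subL(0)]⟩
t=15: ⟨T=(-4 * -2); E=∅; St=[mulR :: subL(0)]⟩
t=16: ⟨T=-4; E=∅; St=[mulR :: mulR :: subL(0)]⟩
t=17: ⟨T=-2; E=∅; St=[mulL(-4) :: mulR :: subL(0)]⟩
t=18: ⟨T=(let x = -4 in 4); E=∅; St=[mulL(8) :: subL(0)]⟩
t=19: ⟨T=4; E={x↦thunk(-4, ∅)}; St=[mulL(8) :: subL(0)]⟩
→ final value -32

Answer: -32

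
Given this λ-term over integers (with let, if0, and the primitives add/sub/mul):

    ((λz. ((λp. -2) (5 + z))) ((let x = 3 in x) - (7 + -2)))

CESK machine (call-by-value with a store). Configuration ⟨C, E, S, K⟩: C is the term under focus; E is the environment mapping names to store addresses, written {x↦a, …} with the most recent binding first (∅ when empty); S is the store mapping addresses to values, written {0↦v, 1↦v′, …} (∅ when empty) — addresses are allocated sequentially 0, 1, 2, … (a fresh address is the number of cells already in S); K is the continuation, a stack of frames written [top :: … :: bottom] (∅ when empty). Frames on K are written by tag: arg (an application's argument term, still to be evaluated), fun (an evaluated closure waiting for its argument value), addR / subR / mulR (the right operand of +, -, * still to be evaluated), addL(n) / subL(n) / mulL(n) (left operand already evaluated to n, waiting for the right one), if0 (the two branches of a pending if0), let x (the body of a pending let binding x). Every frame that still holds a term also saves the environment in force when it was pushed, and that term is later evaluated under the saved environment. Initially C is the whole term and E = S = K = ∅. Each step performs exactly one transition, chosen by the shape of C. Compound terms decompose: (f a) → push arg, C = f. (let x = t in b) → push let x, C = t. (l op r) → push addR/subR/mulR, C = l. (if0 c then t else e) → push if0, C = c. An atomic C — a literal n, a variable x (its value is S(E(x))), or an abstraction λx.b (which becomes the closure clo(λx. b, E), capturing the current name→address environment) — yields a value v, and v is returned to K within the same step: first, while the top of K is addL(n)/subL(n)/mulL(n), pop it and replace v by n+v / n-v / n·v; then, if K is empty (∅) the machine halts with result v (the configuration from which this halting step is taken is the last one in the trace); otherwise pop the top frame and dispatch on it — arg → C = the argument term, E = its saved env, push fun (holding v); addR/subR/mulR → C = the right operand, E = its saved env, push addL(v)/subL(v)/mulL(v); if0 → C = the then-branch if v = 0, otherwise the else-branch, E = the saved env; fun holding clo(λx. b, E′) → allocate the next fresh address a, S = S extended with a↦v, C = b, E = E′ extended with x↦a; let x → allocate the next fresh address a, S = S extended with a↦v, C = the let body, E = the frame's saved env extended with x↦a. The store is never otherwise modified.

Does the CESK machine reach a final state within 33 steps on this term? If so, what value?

Answer: -2

Execution trace:
[0] [C=((λz. ((λp. -2) (5 + z))) ((let x = 3 in x) - (7 + -2))) | E=∅ | S=∅ | K=∅]
[1] [C=(λz. ((λp. -2) (5 + z))) | E=∅ | S=∅ | K=[arg]]
[2] [C=((let x = 3 in x) - (7 + -2)) | E=∅ | S=∅ | K=[fun]]
[3] [C=(let x = 3 in x) | E=∅ | S=∅ | K=[subR :: fun]]
[4] [C=3 | E=∅ | S=∅ | K=[let x :: subR :: fun]]
[5] [C=x | E={x↦0} | S={0↦3} | K=[subR :: fun]]
[6] [C=(7 + -2) | E=∅ | S={0↦3} | K=[subL(3) :: fun]]
[7] [C=7 | E=∅ | S={0↦3} | K=[addR :: subL(3) :: fun]]
[8] [C=-2 | E=∅ | S={0↦3} | K=[addL(7) :: subL(3) :: fun]]
[9] [C=((λp. -2) (5 + z)) | E={z↦1} | S={0↦3, 1↦-2} | K=∅]
[10] [C=(λp. -2) | E={z↦1} | S={0↦3, 1↦-2} | K=[arg]]
[11] [C=(5 + z) | E={z↦1} | S={0↦3, 1↦-2} | K=[fun]]
[12] [C=5 | E={z↦1} | S={0↦3, 1↦-2} | K=[addR :: fun]]
[13] [C=z | E={z↦1} | S={0↦3, 1↦-2} | K=[addL(5) :: fun]]
[14] [C=-2 | E={p↦2, z↦1} | S={0↦3, 1↦-2, 2↦3} | K=∅]
→ final value -2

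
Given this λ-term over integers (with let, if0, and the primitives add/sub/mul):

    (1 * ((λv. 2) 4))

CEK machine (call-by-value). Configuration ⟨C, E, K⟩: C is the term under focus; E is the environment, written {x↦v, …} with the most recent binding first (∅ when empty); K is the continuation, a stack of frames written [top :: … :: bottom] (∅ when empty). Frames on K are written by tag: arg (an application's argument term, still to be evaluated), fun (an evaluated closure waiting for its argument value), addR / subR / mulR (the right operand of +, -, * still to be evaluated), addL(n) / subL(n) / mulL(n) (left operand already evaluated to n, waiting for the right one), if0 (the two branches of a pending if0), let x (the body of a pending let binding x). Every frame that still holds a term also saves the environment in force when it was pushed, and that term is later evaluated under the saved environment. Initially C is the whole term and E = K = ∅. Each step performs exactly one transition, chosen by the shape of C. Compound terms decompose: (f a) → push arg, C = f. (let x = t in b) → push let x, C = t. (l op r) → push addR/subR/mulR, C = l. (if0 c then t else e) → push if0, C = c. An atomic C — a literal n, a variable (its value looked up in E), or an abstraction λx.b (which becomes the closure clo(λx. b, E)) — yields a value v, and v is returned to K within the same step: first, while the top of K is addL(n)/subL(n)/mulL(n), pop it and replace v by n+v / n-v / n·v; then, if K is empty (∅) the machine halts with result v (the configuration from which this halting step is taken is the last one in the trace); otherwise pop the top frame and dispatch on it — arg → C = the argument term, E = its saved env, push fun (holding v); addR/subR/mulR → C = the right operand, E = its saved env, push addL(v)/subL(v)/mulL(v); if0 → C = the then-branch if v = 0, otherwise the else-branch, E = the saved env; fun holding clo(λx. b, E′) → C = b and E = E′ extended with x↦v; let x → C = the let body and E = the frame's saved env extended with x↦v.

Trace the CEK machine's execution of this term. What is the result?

Answer: 2

Machine steps:
0. <C=(1 * ((λv. 2) 4)), E=∅, K=∅>
1. <C=1, E=∅, K=[mulR]>
2. <C=((λv. 2) 4), E=∅, K=[mulL(1)]>
3. <C=(λv. 2), E=∅, K=[arg :: mulL(1)]>
4. <C=4, E=∅, K=[fun :: mulL(1)]>
5. <C=2, E={v↦4}, K=[mulL(1)]>
→ final value 2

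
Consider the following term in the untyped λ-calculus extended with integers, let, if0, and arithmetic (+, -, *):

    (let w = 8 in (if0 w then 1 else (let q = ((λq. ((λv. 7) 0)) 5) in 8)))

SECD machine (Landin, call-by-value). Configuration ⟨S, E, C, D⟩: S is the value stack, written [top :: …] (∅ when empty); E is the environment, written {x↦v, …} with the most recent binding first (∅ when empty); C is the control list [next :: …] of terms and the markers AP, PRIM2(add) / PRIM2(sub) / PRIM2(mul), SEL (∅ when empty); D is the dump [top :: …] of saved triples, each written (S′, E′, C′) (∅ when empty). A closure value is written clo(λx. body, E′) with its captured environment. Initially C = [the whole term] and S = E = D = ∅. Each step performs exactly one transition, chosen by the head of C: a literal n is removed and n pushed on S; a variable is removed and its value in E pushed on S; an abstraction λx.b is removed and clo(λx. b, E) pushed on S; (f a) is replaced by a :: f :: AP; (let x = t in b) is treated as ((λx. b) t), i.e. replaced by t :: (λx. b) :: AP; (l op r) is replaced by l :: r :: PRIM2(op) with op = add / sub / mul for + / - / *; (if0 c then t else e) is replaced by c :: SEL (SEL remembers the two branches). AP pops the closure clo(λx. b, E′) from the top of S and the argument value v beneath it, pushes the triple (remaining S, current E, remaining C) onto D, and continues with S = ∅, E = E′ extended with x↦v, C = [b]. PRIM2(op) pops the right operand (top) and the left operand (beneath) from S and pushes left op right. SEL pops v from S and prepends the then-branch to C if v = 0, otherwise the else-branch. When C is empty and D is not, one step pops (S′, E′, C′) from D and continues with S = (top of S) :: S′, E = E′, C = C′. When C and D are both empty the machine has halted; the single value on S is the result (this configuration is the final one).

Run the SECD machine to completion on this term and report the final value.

Answer: 8

Derivation:
[0] ⟨S=∅; E=∅; C=[(let w = 8 in (if0 w then 1 else (let q = ((λq. ((λv. 7) 0)) 5) in 8)))]; D=∅⟩
[1] ⟨S=∅; E=∅; C=[8 :: (λw. (if0 w then 1 else (let q = ((λq. ((λv. 7) 0)) 5) in 8))) :: AP]; D=∅⟩
[2] ⟨S=[8]; E=∅; C=[(λw. (if0 w then 1 else (let q = ((λq. ((λv. 7) 0)) 5) in 8))) :: AP]; D=∅⟩
[3] ⟨S=[clo(λw. (if0 w then 1 else (let q = ((λq. ((λv. 7) 0)) 5) in 8)), ∅) :: 8]; E=∅; C=[AP]; D=∅⟩
[4] ⟨S=∅; E={w↦8}; C=[(if0 w then 1 else (let q = ((λq. ((λv. 7) 0)) 5) in 8))]; D=[(∅, ∅, ∅)]⟩
[5] ⟨S=∅; E={w↦8}; C=[w :: SEL]; D=[(∅, ∅, ∅)]⟩
[6] ⟨S=[8]; E={w↦8}; C=[SEL]; D=[(∅, ∅, ∅)]⟩
[7] ⟨S=∅; E={w↦8}; C=[(let q = ((λq. ((λv. 7) 0)) 5) in 8)]; D=[(∅, ∅, ∅)]⟩
[8] ⟨S=∅; E={w↦8}; C=[((λq. ((λv. 7) 0)) 5) :: (λq. 8) :: AP]; D=[(∅, ∅, ∅)]⟩
[9] ⟨S=∅; E={w↦8}; C=[5 :: (λq. ((λv. 7) 0)) :: AP :: (λq. 8) :: AP]; D=[(∅, ∅, ∅)]⟩
[10] ⟨S=[5]; E={w↦8}; C=[(λq. ((λv. 7) 0)) :: AP :: (λq. 8) :: AP]; D=[(∅, ∅, ∅)]⟩
[11] ⟨S=[clo(λq. ((λv. 7) 0), {w↦8}) :: 5]; E={w↦8}; C=[AP :: (λq. 8) :: AP]; D=[(∅, ∅, ∅)]⟩
[12] ⟨S=∅; E={q↦5, w↦8}; C=[((λv. 7) 0)]; D=[(∅, {w↦8}, [(λq. 8) :: AP]) :: (∅, ∅, ∅)]⟩
[13] ⟨S=∅; E={q↦5, w↦8}; C=[0 :: (λv. 7) :: AP]; D=[(∅, {w↦8}, [(λq. 8) :: AP]) :: (∅, ∅, ∅)]⟩
[14] ⟨S=[0]; E={q↦5, w↦8}; C=[(λv. 7) :: AP]; D=[(∅, {w↦8}, [(λq. 8) :: AP]) :: (∅, ∅, ∅)]⟩
[15] ⟨S=[clo(λv. 7, {q↦5, w↦8}) :: 0]; E={q↦5, w↦8}; C=[AP]; D=[(∅, {w↦8}, [(λq. 8) :: AP]) :: (∅, ∅, ∅)]⟩
[16] ⟨S=∅; E={v↦0, q↦5, w↦8}; C=[7]; D=[(∅, {q↦5, w↦8}, ∅) :: (∅, {w↦8}, [(λq. 8) :: AP]) :: (∅, ∅, ∅)]⟩
[17] ⟨S=[7]; E={v↦0, q↦5, w↦8}; C=∅; D=[(∅, {q↦5, w↦8}, ∅) :: (∅, {w↦8}, [(λq. 8) :: AP]) :: (∅, ∅, ∅)]⟩
[18] ⟨S=[7]; E={q↦5, w↦8}; C=∅; D=[(∅, {w↦8}, [(λq. 8) :: AP]) :: (∅, ∅, ∅)]⟩
[19] ⟨S=[7]; E={w↦8}; C=[(λq. 8) :: AP]; D=[(∅, ∅, ∅)]⟩
[20] ⟨S=[clo(λq. 8, {w↦8}) :: 7]; E={w↦8}; C=[AP]; D=[(∅, ∅, ∅)]⟩
[21] ⟨S=∅; E={q↦7, w↦8}; C=[8]; D=[(∅, {w↦8}, ∅) :: (∅, ∅, ∅)]⟩
[22] ⟨S=[8]; E={q↦7, w↦8}; C=∅; D=[(∅, {w↦8}, ∅) :: (∅, ∅, ∅)]⟩
[23] ⟨S=[8]; E={w↦8}; C=∅; D=[(∅, ∅, ∅)]⟩
[24] ⟨S=[8]; E=∅; C=∅; D=∅⟩
→ final value 8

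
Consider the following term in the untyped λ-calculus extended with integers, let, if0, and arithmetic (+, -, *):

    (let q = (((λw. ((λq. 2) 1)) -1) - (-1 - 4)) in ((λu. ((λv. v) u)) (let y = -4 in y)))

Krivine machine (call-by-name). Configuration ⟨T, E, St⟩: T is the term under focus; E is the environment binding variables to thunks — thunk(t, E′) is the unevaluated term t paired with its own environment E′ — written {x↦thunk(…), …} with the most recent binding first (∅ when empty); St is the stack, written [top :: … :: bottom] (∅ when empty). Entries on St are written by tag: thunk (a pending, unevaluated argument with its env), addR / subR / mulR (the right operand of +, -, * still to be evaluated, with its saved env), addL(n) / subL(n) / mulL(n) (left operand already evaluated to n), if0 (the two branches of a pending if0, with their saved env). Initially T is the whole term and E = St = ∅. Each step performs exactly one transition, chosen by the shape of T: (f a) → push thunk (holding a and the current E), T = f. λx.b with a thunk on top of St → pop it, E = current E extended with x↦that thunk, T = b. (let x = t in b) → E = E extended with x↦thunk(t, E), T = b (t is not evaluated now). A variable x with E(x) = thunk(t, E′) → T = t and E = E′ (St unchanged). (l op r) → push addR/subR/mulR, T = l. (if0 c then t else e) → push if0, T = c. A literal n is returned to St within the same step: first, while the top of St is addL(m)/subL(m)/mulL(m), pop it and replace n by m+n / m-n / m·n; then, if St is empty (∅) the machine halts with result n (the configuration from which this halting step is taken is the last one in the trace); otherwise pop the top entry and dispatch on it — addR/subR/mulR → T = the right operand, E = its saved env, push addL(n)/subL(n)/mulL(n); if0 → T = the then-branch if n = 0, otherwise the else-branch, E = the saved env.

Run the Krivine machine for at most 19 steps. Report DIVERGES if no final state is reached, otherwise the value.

Answer: -4

Execution trace:
t=0: <T=(let q = (((λw. ((λq. 2) 1)) -1) - (-1 - 4)) in ((λu. ((λv. v) u)) (let y = -4 in y))), E=∅, St=∅>
t=1: <T=((λu. ((λv. v) u)) (let y = -4 in y)), E={q↦thunk((((λw. ((λq. 2) 1)) -1) - (-1 - 4)), ∅)}, St=∅>
t=2: <T=(λu. ((λv. v) u)), E={q↦thunk((((λw. ((λq. 2) 1)) -1) - (-1 - 4)), ∅)}, St=[thunk]>
t=3: <T=((λv. v) u), E={u↦thunk((let y = -4 in y), {q↦thunk((((λw. ((λq. 2) 1)) -1) - (-1 - 4)), ∅)}), q↦thunk((((λw. ((λq. 2) 1)) -1) - (-1 - 4)), ∅)}, St=∅>
t=4: <T=(λv. v), E={u↦thunk((let y = -4 in y), {q↦thunk((((λw. ((λq. 2) 1)) -1) - (-1 - 4)), ∅)}), q↦thunk((((λw. ((λq. 2) 1)) -1) - (-1 - 4)), ∅)}, St=[thunk]>
t=5: <T=v, E={v↦thunk(u, {u↦thunk((let y = -4 in y), {q↦thunk((((λw. ((λq. 2) 1)) -1) - (-1 - 4)), ∅)}), q↦thunk((((λw. ((λq. 2) 1)) -1) - (-1 - 4)), ∅)}), u↦thunk((let y = -4 in y), {q↦thunk((((λw. ((λq. 2) 1)) -1) - (-1 - 4)), ∅)}), q↦thunk((((λw. ((λq. 2) 1)) -1) - (-1 - 4)), ∅)}, St=∅>
t=6: <T=u, E={u↦thunk((let y = -4 in y), {q↦thunk((((λw. ((λq. 2) 1)) -1) - (-1 - 4)), ∅)}), q↦thunk((((λw. ((λq. 2) 1)) -1) - (-1 - 4)), ∅)}, St=∅>
t=7: <T=(let y = -4 in y), E={q↦thunk((((λw. ((λq. 2) 1)) -1) - (-1 - 4)), ∅)}, St=∅>
t=8: <T=y, E={y↦thunk(-4, {q↦thunk((((λw. ((λq. 2) 1)) -1) - (-1 - 4)), ∅)}), q↦thunk((((λw. ((λq. 2) 1)) -1) - (-1 - 4)), ∅)}, St=∅>
t=9: <T=-4, E={q↦thunk((((λw. ((λq. 2) 1)) -1) - (-1 - 4)), ∅)}, St=∅>
→ final value -4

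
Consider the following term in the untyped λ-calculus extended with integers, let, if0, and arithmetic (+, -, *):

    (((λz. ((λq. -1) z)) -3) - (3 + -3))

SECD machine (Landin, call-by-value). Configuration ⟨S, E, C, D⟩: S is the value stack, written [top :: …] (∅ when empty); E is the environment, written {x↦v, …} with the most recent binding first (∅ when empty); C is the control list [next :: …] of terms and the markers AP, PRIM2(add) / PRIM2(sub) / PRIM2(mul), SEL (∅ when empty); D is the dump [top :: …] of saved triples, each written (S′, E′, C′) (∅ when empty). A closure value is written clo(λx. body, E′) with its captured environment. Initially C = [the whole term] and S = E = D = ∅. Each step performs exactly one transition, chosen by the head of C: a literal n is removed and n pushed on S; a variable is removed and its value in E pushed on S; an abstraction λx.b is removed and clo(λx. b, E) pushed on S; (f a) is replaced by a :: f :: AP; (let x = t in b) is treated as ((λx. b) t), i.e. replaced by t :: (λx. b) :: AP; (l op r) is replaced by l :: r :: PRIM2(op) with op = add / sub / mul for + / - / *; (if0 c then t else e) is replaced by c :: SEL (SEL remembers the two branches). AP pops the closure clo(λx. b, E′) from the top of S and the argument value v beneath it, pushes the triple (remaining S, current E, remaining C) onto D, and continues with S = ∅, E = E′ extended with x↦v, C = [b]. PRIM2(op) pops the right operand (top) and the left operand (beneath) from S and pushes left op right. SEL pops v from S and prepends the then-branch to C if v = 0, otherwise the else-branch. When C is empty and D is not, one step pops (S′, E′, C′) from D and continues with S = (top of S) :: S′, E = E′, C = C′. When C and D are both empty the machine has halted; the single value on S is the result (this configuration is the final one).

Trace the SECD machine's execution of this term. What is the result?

Answer: -1

Derivation:
0. ⟨S=∅; E=∅; C=[(((λz. ((λq. -1) z)) -3) - (3 + -3))]; D=∅⟩
1. ⟨S=∅; E=∅; C=[((λz. ((λq. -1) z)) -3) :: (3 + -3) :: PRIM2(sub)]; D=∅⟩
2. ⟨S=∅; E=∅; C=[-3 :: (λz. ((λq. -1) z)) :: AP :: (3 + -3) :: PRIM2(sub)]; D=∅⟩
3. ⟨S=[-3]; E=∅; C=[(λz. ((λq. -1) z)) :: AP :: (3 + -3) :: PRIM2(sub)]; D=∅⟩
4. ⟨S=[clo(λz. ((λq. -1) z), ∅) :: -3]; E=∅; C=[AP :: (3 + -3) :: PRIM2(sub)]; D=∅⟩
5. ⟨S=∅; E={z↦-3}; C=[((λq. -1) z)]; D=[(∅, ∅, [(3 + -3) :: PRIM2(sub)])]⟩
6. ⟨S=∅; E={z↦-3}; C=[z :: (λq. -1) :: AP]; D=[(∅, ∅, [(3 + -3) :: PRIM2(sub)])]⟩
7. ⟨S=[-3]; E={z↦-3}; C=[(λq. -1) :: AP]; D=[(∅, ∅, [(3 + -3) :: PRIM2(sub)])]⟩
8. ⟨S=[clo(λq. -1, {z↦-3}) :: -3]; E={z↦-3}; C=[AP]; D=[(∅, ∅, [(3 + -3) :: PRIM2(sub)])]⟩
9. ⟨S=∅; E={q↦-3, z↦-3}; C=[-1]; D=[(∅, {z↦-3}, ∅) :: (∅, ∅, [(3 + -3) :: PRIM2(sub)])]⟩
10. ⟨S=[-1]; E={q↦-3, z↦-3}; C=∅; D=[(∅, {z↦-3}, ∅) :: (∅, ∅, [(3 + -3) :: PRIM2(sub)])]⟩
11. ⟨S=[-1]; E={z↦-3}; C=∅; D=[(∅, ∅, [(3 + -3) :: PRIM2(sub)])]⟩
12. ⟨S=[-1]; E=∅; C=[(3 + -3) :: PRIM2(sub)]; D=∅⟩
13. ⟨S=[-1]; E=∅; C=[3 :: -3 :: PRIM2(add) :: PRIM2(sub)]; D=∅⟩
14. ⟨S=[3 :: -1]; E=∅; C=[-3 :: PRIM2(add) :: PRIM2(sub)]; D=∅⟩
15. ⟨S=[-3 :: 3 :: -1]; E=∅; C=[PRIM2(add) :: PRIM2(sub)]; D=∅⟩
16. ⟨S=[0 :: -1]; E=∅; C=[PRIM2(sub)]; D=∅⟩
17. ⟨S=[-1]; E=∅; C=∅; D=∅⟩
→ final value -1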